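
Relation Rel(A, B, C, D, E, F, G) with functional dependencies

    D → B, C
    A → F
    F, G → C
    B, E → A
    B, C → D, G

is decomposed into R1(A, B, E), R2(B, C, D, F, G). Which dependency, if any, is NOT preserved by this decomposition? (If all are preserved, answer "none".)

A → F

Check A → F: no single fragment contains all of {A, F}, and the restricted closure of {A} across the fragments never reaches {F}.
D → B, C is preserved.
F, G → C is preserved.
B, E → A is preserved.
B, C → D, G is preserved.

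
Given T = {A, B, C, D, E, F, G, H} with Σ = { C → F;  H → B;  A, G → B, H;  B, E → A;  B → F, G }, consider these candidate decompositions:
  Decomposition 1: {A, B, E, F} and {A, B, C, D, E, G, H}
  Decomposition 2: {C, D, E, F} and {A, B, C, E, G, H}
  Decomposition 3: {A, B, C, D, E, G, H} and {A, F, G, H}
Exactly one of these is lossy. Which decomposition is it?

Decomposition 2

Decomposition 1: common = {A, B, E}, closure = {A, B, E, F, G, H} → lossless.
Decomposition 2: common = {C, E}, closure = {C, E, F} → lossy.
Decomposition 3: common = {A, G, H}, closure = {A, B, F, G, H} → lossless.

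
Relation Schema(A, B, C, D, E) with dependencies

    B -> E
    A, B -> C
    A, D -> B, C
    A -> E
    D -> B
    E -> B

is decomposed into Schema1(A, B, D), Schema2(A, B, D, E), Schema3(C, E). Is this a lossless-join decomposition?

No

Chase test. Columns are A, B, C, D, E; row i has aⱼ where attribute j ∈ Schemai, else bᵢⱼ.
Initial tableau (one row per fragment):
  row 1: a1 a2 b13 a4 b15
  row 2: a1 a2 b23 a4 a5
  row 3: b31 b32 a3 b34 a5
Rows 1 and 2 agree on B; apply B→E and equate their E entries.
Rows 1 and 2 agree on A, B; apply A, B→C and equate their C entries.
Rows 1 and 3 agree on E; apply E→B and equate their B entries.
No row becomes fully distinguished — the join is lossy.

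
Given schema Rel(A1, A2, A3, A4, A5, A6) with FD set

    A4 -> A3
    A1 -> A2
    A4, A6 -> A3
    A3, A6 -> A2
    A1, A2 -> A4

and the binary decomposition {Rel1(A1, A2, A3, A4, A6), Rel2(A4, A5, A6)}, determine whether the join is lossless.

No

Common attributes: Rel1 ∩ Rel2 = {A4, A6}.
Closure of {A4, A6}: A4 → A3 applies, adding A3; A3, A6 → A2 applies, adding A2. So (A4, A6)⁺ = {A2, A3, A4, A6}.
The closure contains neither all of Rel1 = {A1, A2, A3, A4, A6} nor all of Rel2 = {A4, A5, A6}, so the common attributes are not a superkey of either fragment. The join is lossy.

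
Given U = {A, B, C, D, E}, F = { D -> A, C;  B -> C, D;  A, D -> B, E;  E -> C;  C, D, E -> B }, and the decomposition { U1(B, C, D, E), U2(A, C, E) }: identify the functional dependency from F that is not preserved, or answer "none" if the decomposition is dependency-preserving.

D -> A, C

Check D → A, C: no single fragment contains all of {A, C, D}, and the restricted closure of {D} across the fragments never reaches {A, C}.
B → C, D is preserved.
A, D → B, E is preserved.
E → C is preserved.
C, D, E → B is preserved.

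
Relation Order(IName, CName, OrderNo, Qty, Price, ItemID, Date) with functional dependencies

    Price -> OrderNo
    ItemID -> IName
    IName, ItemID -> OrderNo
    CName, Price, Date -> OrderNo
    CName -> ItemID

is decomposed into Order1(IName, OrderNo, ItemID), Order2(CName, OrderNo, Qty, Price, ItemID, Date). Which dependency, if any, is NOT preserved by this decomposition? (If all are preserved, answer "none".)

none

Price → OrderNo lies within Order2.
ItemID → IName lies within Order1.
IName, ItemID → OrderNo lies within Order1.
CName, Price, Date → OrderNo lies within Order2.
CName → ItemID lies within Order2.
Every dependency is enforceable on the fragments, so the decomposition is dependency-preserving.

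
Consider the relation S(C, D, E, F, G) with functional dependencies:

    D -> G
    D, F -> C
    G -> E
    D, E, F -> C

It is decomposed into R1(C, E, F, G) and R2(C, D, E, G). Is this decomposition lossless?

No

Common attributes: R1 ∩ R2 = {C, E, G}.
No dependency enlarges {C, E, G}, so (C, E, G)⁺ = {C, E, G}.
The closure contains neither all of R1 = {C, E, F, G} nor all of R2 = {C, D, E, G}, so the common attributes are not a superkey of either fragment. The join is lossy.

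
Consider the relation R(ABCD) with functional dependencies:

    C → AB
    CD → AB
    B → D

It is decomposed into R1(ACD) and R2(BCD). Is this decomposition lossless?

Common attributes: R1 ∩ R2 = {CD}.
Closure of {CD}: C → AB applies, adding AB. So (CD)⁺ = {ABCD}.
This closure contains every attribute of R1, so R1 ∩ R2 → R1. The join is lossless.

Yes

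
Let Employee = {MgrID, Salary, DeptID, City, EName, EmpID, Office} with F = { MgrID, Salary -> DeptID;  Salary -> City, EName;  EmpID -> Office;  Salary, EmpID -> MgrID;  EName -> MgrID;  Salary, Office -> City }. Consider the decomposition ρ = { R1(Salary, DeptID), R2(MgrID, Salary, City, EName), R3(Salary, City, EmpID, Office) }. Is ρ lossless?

Chase test. Columns are MgrID, Salary, DeptID, City, EName, EmpID, Office; row i has aⱼ where attribute j ∈ Ri, else bᵢⱼ.
Initial tableau (one row per fragment):
  row 1: b11 a2 a3 b14 b15 b16 b17
  row 2: a1 a2 b23 a4 a5 b26 b27
  row 3: b31 a2 b33 a4 b35 a6 a7
Rows 1 and 2 agree on Salary; apply Salary→City, EName and equate their City, EName entries.
Rows 1 and 3 agree on Salary; apply Salary→City, EName and equate their City, EName entries.
Rows 1 and 2 agree on EName; apply EName→MgrID and equate their MgrID entries.
Rows 1 and 3 agree on EName; apply EName→MgrID and equate their MgrID entries.
Rows 1 and 2 agree on MgrID, Salary; apply MgrID, Salary→DeptID and equate their DeptID entries.
Rows 1 and 3 agree on MgrID, Salary; apply MgrID, Salary→DeptID and equate their DeptID entries.
Row 3 is now all distinguished symbols — the join is lossless.

Yes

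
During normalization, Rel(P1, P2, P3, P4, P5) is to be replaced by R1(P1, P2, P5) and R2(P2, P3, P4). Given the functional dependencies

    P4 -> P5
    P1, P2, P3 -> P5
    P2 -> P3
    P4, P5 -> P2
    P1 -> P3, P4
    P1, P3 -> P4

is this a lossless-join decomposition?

No

Common attributes: R1 ∩ R2 = {P2}.
Closure of {P2}: P2 → P3 applies, adding P3. So (P2)⁺ = {P2, P3}.
The closure contains neither all of R1 = {P1, P2, P5} nor all of R2 = {P2, P3, P4}, so the common attributes are not a superkey of either fragment. The join is lossy.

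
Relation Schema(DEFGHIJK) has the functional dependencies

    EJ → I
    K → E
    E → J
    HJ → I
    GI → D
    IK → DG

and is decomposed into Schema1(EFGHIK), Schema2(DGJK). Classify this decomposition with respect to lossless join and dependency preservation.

Lossless test: (GK)⁺ = {DEGIJK}, which contains all of one fragment — lossless.
Dependency preservation: the restricted closure of {E} across the fragments never reaches {J}, so E → J cannot be enforced without a join — not preserved.

lossless but not dependency-preserving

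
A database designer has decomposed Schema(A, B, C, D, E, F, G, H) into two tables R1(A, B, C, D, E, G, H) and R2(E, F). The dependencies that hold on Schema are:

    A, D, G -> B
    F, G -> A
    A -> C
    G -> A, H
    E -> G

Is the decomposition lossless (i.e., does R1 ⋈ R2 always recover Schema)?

No

Common attributes: R1 ∩ R2 = {E}.
Closure of {E}: E → G applies, adding G; G → A, H applies, adding A, H; A → C applies, adding C. So (E)⁺ = {A, C, E, G, H}.
The closure contains neither all of R1 = {A, B, C, D, E, G, H} nor all of R2 = {E, F}, so the common attributes are not a superkey of either fragment. The join is lossy.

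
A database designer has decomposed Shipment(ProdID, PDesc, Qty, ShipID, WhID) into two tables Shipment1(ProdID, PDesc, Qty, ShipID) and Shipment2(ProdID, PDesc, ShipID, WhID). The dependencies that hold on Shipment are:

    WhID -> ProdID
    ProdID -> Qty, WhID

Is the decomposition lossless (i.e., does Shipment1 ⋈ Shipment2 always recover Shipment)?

Yes

Common attributes: Shipment1 ∩ Shipment2 = {ProdID, PDesc, ShipID}.
Closure of {ProdID, PDesc, ShipID}: ProdID → Qty, WhID applies, adding Qty, WhID. So (ProdID, PDesc, ShipID)⁺ = {ProdID, PDesc, Qty, ShipID, WhID}.
This closure contains every attribute of Shipment1, so Shipment1 ∩ Shipment2 → Shipment1. The join is lossless.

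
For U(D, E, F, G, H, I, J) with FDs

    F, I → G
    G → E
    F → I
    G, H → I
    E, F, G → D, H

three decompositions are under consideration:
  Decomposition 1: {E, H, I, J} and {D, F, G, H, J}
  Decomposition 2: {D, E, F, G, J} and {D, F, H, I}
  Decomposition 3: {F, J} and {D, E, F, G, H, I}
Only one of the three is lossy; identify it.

Decomposition 1

Decomposition 1: common = {H, J}, closure = {H, J} → lossy.
Decomposition 2: common = {D, F}, closure = {D, E, F, G, H, I} → lossless.
Decomposition 3: common = {F}, closure = {D, E, F, G, H, I} → lossless.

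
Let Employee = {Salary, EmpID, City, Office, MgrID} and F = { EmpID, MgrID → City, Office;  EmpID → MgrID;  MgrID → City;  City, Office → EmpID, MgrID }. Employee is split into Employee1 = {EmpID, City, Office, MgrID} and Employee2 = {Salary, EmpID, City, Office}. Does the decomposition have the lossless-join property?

Common attributes: Employee1 ∩ Employee2 = {EmpID, City, Office}.
Closure of {EmpID, City, Office}: EmpID → MgrID applies, adding MgrID. So (EmpID, City, Office)⁺ = {EmpID, City, Office, MgrID}.
This closure contains every attribute of Employee1, so Employee1 ∩ Employee2 → Employee1. The join is lossless.

Yes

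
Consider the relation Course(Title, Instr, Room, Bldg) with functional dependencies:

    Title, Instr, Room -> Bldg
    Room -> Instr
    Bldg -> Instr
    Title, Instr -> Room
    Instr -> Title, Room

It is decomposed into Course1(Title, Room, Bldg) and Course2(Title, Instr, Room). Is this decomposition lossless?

Common attributes: Course1 ∩ Course2 = {Title, Room}.
Closure of {Title, Room}: Room → Instr applies, adding Instr; Title, Instr, Room → Bldg applies, adding Bldg. So (Title, Room)⁺ = {Title, Instr, Room, Bldg}.
This closure contains every attribute of Course1, so Course1 ∩ Course2 → Course1. The join is lossless.

Yes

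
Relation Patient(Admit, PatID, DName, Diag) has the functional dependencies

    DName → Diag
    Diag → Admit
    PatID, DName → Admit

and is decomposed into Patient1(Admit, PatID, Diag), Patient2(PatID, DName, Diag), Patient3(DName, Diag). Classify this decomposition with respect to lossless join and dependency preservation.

Lossless test (chase): Rows 1 and 2 agree on Diag; apply Diag→Admit and equate their Admit entries. Rows 1 and 3 agree on Diag; apply Diag→Admit and equate their Admit entries. Row 2 is now all distinguished symbols — the join is lossless.
Dependency preservation: PatID, DName → Admit is not contained in any single fragment, but the restricted closure of its left-hand side across the fragments still reaches the right-hand side; the remaining FDs each lie inside some fragment. All dependencies are preserved.

lossless and dependency-preserving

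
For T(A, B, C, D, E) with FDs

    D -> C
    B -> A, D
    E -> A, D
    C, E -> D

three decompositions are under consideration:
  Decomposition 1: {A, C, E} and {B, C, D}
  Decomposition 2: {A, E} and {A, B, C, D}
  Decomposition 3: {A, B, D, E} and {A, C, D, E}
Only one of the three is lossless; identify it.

Decomposition 3

Decomposition 1: common = {C}, closure = {C} → lossy.
Decomposition 2: common = {A}, closure = {A} → lossy.
Decomposition 3: common = {A, D, E}, closure = {A, C, D, E} → lossless.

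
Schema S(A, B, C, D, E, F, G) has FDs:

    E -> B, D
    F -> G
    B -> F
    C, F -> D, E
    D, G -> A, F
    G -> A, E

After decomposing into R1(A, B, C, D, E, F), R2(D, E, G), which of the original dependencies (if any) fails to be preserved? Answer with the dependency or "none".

E → B, D lies within R1.
F → G: restricted closure across fragments reaches G.
B → F lies within R1.
C, F → D, E lies within R1.
D, G → A, F: restricted closure across fragments reaches A, F.
G → A, E: restricted closure across fragments reaches A, E.
Every dependency is enforceable on the fragments, so the decomposition is dependency-preserving.

none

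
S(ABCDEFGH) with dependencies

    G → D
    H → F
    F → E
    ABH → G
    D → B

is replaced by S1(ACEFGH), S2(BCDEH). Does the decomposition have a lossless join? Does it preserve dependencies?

Lossless test: (CEH)⁺ = {CEFH}, which is a superkey of neither fragment — lossy.
Dependency preservation: the restricted closure of {G} across the fragments never reaches {D}, so G → D cannot be enforced without a join — not preserved.

lossy and not dependency-preserving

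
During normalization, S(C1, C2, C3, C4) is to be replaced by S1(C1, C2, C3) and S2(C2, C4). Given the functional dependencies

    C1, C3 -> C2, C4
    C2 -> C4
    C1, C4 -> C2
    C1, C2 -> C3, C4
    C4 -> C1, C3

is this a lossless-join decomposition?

Yes

Common attributes: S1 ∩ S2 = {C2}.
Closure of {C2}: C2 → C4 applies, adding C4; C4 → C1, C3 applies, adding C1, C3. So (C2)⁺ = {C1, C2, C3, C4}.
This closure contains every attribute of S1, so S1 ∩ S2 → S1. The join is lossless.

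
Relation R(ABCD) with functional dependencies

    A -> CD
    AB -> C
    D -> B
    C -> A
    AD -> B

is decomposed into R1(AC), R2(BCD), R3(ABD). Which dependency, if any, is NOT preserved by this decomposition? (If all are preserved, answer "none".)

A → CD: restricted closure across fragments reaches CD.
AB → C: restricted closure across fragments reaches C.
D → B lies within R2.
C → A lies within R1.
AD → B lies within R3.
Every dependency is enforceable on the fragments, so the decomposition is dependency-preserving.

none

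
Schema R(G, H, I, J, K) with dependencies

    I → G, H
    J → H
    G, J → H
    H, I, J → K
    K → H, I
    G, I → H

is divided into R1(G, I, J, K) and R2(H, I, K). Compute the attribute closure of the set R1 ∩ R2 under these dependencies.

R1 ∩ R2 = {I, K}.
I → G, H applies, adding G, H
Closure: {G, H, I, K}.

G, H, I, K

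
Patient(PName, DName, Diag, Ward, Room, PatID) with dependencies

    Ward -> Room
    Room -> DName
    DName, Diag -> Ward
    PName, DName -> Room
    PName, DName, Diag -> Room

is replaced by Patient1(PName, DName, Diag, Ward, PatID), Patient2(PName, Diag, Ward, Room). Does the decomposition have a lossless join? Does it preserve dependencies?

lossless but not dependency-preserving

Lossless test: (PName, Diag, Ward)⁺ = {PName, DName, Diag, Ward, Room}, which contains all of one fragment — lossless.
Dependency preservation: the restricted closure of {Room} across the fragments never reaches {DName}, so Room → DName cannot be enforced without a join — not preserved.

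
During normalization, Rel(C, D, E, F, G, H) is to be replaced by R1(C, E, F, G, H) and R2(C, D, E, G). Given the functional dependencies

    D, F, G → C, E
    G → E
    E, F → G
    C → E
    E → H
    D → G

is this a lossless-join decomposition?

Common attributes: R1 ∩ R2 = {C, E, G}.
Closure of {C, E, G}: E → H applies, adding H. So (C, E, G)⁺ = {C, E, G, H}.
The closure contains neither all of R1 = {C, E, F, G, H} nor all of R2 = {C, D, E, G}, so the common attributes are not a superkey of either fragment. The join is lossy.

No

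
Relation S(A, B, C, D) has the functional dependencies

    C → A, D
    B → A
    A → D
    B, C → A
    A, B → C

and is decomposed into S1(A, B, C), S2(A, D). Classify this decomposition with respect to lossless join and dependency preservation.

Lossless test: (A)⁺ = {A, D}, which contains all of one fragment — lossless.
Dependency preservation: C → A, D is not contained in any single fragment, but the restricted closure of its left-hand side across the fragments still reaches the right-hand side; the remaining FDs each lie inside some fragment. All dependencies are preserved.

lossless and dependency-preserving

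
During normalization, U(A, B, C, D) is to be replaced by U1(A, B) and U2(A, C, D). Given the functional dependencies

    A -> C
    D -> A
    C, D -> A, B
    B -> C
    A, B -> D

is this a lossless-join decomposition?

Common attributes: U1 ∩ U2 = {A}.
Closure of {A}: A → C applies, adding C. So (A)⁺ = {A, C}.
The closure contains neither all of U1 = {A, B} nor all of U2 = {A, C, D}, so the common attributes are not a superkey of either fragment. The join is lossy.

No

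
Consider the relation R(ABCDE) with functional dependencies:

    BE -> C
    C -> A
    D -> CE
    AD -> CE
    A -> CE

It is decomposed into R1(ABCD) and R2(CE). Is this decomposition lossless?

Yes

Common attributes: R1 ∩ R2 = {C}.
Closure of {C}: C → A applies, adding A; A → CE applies, adding E. So (C)⁺ = {ACE}.
This closure contains every attribute of R2, so R1 ∩ R2 → R2. The join is lossless.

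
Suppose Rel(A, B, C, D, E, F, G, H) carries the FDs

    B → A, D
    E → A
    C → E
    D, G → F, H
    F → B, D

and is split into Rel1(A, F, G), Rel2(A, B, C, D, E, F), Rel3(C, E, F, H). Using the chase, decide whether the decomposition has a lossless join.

Chase test. Columns are A, B, C, D, E, F, G, H; row i has aⱼ where attribute j ∈ Reli, else bᵢⱼ.
Initial tableau (one row per fragment):
  row 1: a1 b12 b13 b14 b15 a6 a7 b18
  row 2: a1 a2 a3 a4 a5 a6 b27 b28
  row 3: b31 b32 a3 b34 a5 a6 b37 a8
Rows 2 and 3 agree on E; apply E→A and equate their A entries.
Rows 1 and 2 agree on F; apply F→B, D and equate their B, D entries.
Rows 1 and 3 agree on F; apply F→B, D and equate their B, D entries.
No row becomes fully distinguished — the join is lossy.

No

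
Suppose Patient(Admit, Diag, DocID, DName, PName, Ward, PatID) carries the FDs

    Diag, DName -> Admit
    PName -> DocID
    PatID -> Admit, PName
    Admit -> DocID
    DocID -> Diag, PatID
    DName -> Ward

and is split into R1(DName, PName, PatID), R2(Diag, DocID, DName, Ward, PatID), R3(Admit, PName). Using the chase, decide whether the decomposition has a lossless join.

Chase test. Columns are Admit, Diag, DocID, DName, PName, Ward, PatID; row i has aⱼ where attribute j ∈ Ri, else bᵢⱼ.
Initial tableau (one row per fragment):
  row 1: b11 b12 b13 a4 a5 b16 a7
  row 2: b21 a2 a3 a4 b25 a6 a7
  row 3: a1 b32 b33 b34 a5 b36 b37
Rows 1 and 3 agree on PName; apply PName→DocID and equate their DocID entries.
Rows 1 and 2 agree on PatID; apply PatID→Admit, PName and equate their Admit, PName entries.
Rows 1 and 2 agree on Admit; apply Admit→DocID and equate their DocID entries.
Rows 1 and 2 agree on DocID; apply DocID→Diag, PatID and equate their Diag, PatID entries.
Rows 1 and 3 agree on DocID; apply DocID→Diag, PatID and equate their Diag, PatID entries.
Rows 1 and 2 agree on DName; apply DName→Ward and equate their Ward entries.
Rows 1 and 3 agree on PatID; apply PatID→Admit, PName and equate their Admit, PName entries.
Row 1 is now all distinguished symbols — the join is lossless.

Yes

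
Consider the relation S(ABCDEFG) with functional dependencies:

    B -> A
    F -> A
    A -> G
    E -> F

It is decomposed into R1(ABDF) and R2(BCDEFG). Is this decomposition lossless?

Common attributes: R1 ∩ R2 = {BDF}.
Closure of {BDF}: B → A applies, adding A; A → G applies, adding G. So (BDF)⁺ = {ABDFG}.
This closure contains every attribute of R1, so R1 ∩ R2 → R1. The join is lossless.

Yes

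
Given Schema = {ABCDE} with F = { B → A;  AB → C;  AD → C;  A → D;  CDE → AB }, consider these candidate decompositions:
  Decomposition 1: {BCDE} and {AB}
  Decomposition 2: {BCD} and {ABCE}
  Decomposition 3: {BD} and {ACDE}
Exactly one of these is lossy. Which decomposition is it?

Decomposition 1: common = {B}, closure = {ABCD} → lossless.
Decomposition 2: common = {BC}, closure = {ABCD} → lossless.
Decomposition 3: common = {D}, closure = {D} → lossy.

Decomposition 3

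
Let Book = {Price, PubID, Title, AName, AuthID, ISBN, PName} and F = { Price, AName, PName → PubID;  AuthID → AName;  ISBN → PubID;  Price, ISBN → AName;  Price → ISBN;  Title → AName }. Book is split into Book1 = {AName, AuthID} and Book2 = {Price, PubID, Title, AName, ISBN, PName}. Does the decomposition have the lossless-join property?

No

Common attributes: Book1 ∩ Book2 = {AName}.
No dependency enlarges {AName}, so (AName)⁺ = {AName}.
The closure contains neither all of Book1 = {AName, AuthID} nor all of Book2 = {Price, PubID, Title, AName, ISBN, PName}, so the common attributes are not a superkey of either fragment. The join is lossy.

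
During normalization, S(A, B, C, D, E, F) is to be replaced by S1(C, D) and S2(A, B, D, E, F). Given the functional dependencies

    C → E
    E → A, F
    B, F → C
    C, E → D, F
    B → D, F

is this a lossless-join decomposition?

Common attributes: S1 ∩ S2 = {D}.
No dependency enlarges {D}, so (D)⁺ = {D}.
The closure contains neither all of S1 = {C, D} nor all of S2 = {A, B, D, E, F}, so the common attributes are not a superkey of either fragment. The join is lossy.

No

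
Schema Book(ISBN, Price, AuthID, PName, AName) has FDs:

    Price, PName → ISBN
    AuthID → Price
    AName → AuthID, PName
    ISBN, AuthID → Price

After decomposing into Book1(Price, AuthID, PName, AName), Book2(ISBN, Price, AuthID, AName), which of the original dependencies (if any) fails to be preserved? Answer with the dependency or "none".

Check Price, PName → ISBN: no single fragment contains all of {ISBN, Price, PName}, and the restricted closure of {Price, PName} across the fragments never reaches {ISBN}.
AuthID → Price is preserved.
AName → AuthID, PName is preserved.
ISBN, AuthID → Price is preserved.

Price, PName → ISBN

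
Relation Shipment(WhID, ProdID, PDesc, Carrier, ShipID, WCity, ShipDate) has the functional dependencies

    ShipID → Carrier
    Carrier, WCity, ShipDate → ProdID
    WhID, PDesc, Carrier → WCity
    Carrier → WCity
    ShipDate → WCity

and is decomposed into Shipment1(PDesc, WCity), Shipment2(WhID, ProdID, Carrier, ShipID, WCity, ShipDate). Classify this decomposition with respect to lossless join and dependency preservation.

Lossless test: (WCity)⁺ = {WCity}, which is a superkey of neither fragment — lossy.
Dependency preservation: WhID, PDesc, Carrier → WCity is not contained in any single fragment, but the restricted closure of its left-hand side across the fragments still reaches the right-hand side; the remaining FDs each lie inside some fragment. All dependencies are preserved.

lossy but dependency-preserving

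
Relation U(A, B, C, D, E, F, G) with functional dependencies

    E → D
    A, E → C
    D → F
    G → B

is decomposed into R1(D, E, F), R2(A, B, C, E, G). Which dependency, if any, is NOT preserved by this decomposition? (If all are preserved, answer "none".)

E → D lies within R1.
A, E → C lies within R2.
D → F lies within R1.
G → B lies within R2.
Every dependency is enforceable on the fragments, so the decomposition is dependency-preserving.

none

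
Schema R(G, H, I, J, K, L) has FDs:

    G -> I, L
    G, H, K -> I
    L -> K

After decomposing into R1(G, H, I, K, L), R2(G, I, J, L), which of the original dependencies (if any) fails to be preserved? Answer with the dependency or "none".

G → I, L lies within R1.
G, H, K → I lies within R1.
L → K lies within R1.
Every dependency is enforceable on the fragments, so the decomposition is dependency-preserving.

none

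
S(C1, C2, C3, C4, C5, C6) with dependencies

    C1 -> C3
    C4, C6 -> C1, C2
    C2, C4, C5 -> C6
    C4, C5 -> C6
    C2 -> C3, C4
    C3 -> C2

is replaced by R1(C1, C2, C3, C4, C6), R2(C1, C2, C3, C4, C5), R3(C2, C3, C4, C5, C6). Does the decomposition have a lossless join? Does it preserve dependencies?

lossless and dependency-preserving

Lossless test (chase): Rows 1 and 3 agree on C4, C6; apply C4, C6→C1, C2 and equate their C1, C2 entries. Rows 2 and 3 agree on C2, C4, C5; apply C2, C4, C5→C6 and equate their C6 entries. Row 2 is now all distinguished symbols — the join is lossless.
Dependency preservation: every FD's attributes lie within a single fragment, so each can be enforced locally — preserved.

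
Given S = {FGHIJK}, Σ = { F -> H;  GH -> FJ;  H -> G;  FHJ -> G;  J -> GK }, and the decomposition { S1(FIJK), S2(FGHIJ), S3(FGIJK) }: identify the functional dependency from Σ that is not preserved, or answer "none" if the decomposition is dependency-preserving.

none

F → H lies within S2.
GH → FJ lies within S2.
H → G lies within S2.
FHJ → G lies within S2.
J → GK lies within S3.
Every dependency is enforceable on the fragments, so the decomposition is dependency-preserving.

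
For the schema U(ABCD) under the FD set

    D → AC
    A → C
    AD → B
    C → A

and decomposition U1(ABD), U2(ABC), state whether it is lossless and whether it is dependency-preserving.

Lossless test: (AB)⁺ = {ABC}, which contains all of one fragment — lossless.
Dependency preservation: D → AC is not contained in any single fragment, but the restricted closure of its left-hand side across the fragments still reaches the right-hand side; the remaining FDs each lie inside some fragment. All dependencies are preserved.

lossless and dependency-preserving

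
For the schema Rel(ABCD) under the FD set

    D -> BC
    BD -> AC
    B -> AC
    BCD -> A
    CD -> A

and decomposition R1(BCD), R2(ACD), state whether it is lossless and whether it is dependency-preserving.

lossless but not dependency-preserving

Lossless test: (CD)⁺ = {ABCD}, which contains all of one fragment — lossless.
Dependency preservation: the restricted closure of {B} across the fragments never reaches {AC}, so B → AC cannot be enforced without a join — not preserved.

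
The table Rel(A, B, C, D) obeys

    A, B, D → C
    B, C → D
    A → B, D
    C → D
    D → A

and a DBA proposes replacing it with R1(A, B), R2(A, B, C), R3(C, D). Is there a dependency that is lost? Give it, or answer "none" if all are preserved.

none

A, B, D → C: restricted closure across fragments reaches C.
B, C → D: restricted closure across fragments reaches D.
A → B, D: restricted closure across fragments reaches B, D.
C → D lies within R3.
D → A: restricted closure across fragments reaches A.
Every dependency is enforceable on the fragments, so the decomposition is dependency-preserving.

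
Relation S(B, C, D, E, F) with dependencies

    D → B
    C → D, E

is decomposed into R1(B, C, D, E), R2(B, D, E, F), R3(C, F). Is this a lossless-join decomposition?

Yes

Chase test. Columns are B, C, D, E, F; row i has aⱼ where attribute j ∈ Ri, else bᵢⱼ.
Initial tableau (one row per fragment):
  row 1: a1 a2 a3 a4 b15
  row 2: a1 b22 a3 a4 a5
  row 3: b31 a2 b33 b34 a5
Rows 1 and 3 agree on C; apply C→D, E and equate their D, E entries.
Rows 1 and 3 agree on D; apply D→B and equate their B entries.
Row 3 is now all distinguished symbols — the join is lossless.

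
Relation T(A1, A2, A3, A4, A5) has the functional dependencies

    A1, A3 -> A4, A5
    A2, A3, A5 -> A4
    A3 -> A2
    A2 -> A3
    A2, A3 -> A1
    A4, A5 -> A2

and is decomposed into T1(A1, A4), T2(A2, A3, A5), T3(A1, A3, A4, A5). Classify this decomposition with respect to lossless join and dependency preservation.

lossless and dependency-preserving

Lossless test (chase): Rows 2 and 3 agree on A3; apply A3→A2 and equate their A2 entries. Rows 2 and 3 agree on A2, A3; apply A2, A3→A1 and equate their A1 entries. Rows 2 and 3 agree on A1, A3; apply A1, A3→A4, A5 and equate their A4, A5 entries. Row 2 is now all distinguished symbols — the join is lossless.
Dependency preservation: A2, A3, A5 → A4; A2, A3 → A1; A4, A5 → A2 are not contained in any single fragment, but the restricted closure of each left-hand side across the fragments still reaches the right-hand side; the remaining FDs each lie inside some fragment. All dependencies are preserved.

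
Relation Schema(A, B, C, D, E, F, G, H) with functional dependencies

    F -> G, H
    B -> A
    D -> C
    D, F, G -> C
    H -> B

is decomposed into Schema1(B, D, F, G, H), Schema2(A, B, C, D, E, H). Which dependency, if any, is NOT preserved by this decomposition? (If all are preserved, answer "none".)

F → G, H lies within Schema1.
B → A lies within Schema2.
D → C lies within Schema2.
D, F, G → C: restricted closure across fragments reaches C.
H → B lies within Schema1.
Every dependency is enforceable on the fragments, so the decomposition is dependency-preserving.

none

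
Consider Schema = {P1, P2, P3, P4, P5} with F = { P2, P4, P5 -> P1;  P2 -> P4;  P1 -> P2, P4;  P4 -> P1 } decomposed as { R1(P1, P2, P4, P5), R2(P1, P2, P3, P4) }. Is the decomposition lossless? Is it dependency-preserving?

lossy but dependency-preserving

Lossless test: (P1, P2, P4)⁺ = {P1, P2, P4}, which is a superkey of neither fragment — lossy.
Dependency preservation: every FD's attributes lie within a single fragment, so each can be enforced locally — preserved.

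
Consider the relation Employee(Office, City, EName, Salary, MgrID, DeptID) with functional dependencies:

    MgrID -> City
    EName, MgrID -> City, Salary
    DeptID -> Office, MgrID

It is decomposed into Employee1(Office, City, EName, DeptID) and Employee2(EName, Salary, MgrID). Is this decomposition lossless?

No

Common attributes: Employee1 ∩ Employee2 = {EName}.
No dependency enlarges {EName}, so (EName)⁺ = {EName}.
The closure contains neither all of Employee1 = {Office, City, EName, DeptID} nor all of Employee2 = {EName, Salary, MgrID}, so the common attributes are not a superkey of either fragment. The join is lossy.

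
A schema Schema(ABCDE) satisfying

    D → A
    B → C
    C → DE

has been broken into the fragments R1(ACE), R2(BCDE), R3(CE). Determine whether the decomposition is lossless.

Yes

Chase test. Columns are ABCDE; row i has aⱼ where attribute j ∈ Ri, else bᵢⱼ.
Initial tableau (one row per fragment):
  row 1: a1 b12 a3 b14 a5
  row 2: b21 a2 a3 a4 a5
  row 3: b31 b32 a3 b34 a5
Rows 1 and 2 agree on C; apply C→DE and equate their DE entries.
Rows 1 and 3 agree on C; apply C→DE and equate their DE entries.
Rows 1 and 2 agree on D; apply D→A and equate their A entries.
Rows 1 and 3 agree on D; apply D→A and equate their A entries.
Row 2 is now all distinguished symbols — the join is lossless.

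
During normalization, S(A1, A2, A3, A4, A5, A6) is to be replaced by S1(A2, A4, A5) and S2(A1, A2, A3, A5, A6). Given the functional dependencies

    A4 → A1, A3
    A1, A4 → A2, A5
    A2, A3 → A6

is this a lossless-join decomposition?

Common attributes: S1 ∩ S2 = {A2, A5}.
No dependency enlarges {A2, A5}, so (A2, A5)⁺ = {A2, A5}.
The closure contains neither all of S1 = {A2, A4, A5} nor all of S2 = {A1, A2, A3, A5, A6}, so the common attributes are not a superkey of either fragment. The join is lossy.

No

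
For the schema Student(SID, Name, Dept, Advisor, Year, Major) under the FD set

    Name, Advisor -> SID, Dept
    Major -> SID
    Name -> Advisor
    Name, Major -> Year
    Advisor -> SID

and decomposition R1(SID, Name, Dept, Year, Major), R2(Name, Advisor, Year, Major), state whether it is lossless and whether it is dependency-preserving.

lossless but not dependency-preserving

Lossless test: (Name, Year, Major)⁺ = {SID, Name, Dept, Advisor, Year, Major}, which contains all of one fragment — lossless.
Dependency preservation: the restricted closure of {Advisor} across the fragments never reaches {SID}, so Advisor → SID cannot be enforced without a join — not preserved.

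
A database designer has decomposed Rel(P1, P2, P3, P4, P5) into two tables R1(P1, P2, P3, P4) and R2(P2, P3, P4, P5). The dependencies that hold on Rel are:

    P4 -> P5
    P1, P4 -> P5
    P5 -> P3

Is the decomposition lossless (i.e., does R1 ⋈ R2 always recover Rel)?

Common attributes: R1 ∩ R2 = {P2, P3, P4}.
Closure of {P2, P3, P4}: P4 → P5 applies, adding P5. So (P2, P3, P4)⁺ = {P2, P3, P4, P5}.
This closure contains every attribute of R2, so R1 ∩ R2 → R2. The join is lossless.

Yes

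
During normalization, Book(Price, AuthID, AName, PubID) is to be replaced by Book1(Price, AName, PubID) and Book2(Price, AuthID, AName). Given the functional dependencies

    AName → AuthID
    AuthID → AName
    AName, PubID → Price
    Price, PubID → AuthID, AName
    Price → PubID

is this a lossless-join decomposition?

Common attributes: Book1 ∩ Book2 = {Price, AName}.
Closure of {Price, AName}: AName → AuthID applies, adding AuthID; Price → PubID applies, adding PubID. So (Price, AName)⁺ = {Price, AuthID, AName, PubID}.
This closure contains every attribute of Book1, so Book1 ∩ Book2 → Book1. The join is lossless.

Yes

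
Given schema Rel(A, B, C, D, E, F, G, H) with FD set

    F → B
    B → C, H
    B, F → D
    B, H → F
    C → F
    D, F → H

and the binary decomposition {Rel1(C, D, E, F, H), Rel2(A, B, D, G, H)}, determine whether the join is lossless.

No

Common attributes: Rel1 ∩ Rel2 = {D, H}.
No dependency enlarges {D, H}, so (D, H)⁺ = {D, H}.
The closure contains neither all of Rel1 = {C, D, E, F, H} nor all of Rel2 = {A, B, D, G, H}, so the common attributes are not a superkey of either fragment. The join is lossy.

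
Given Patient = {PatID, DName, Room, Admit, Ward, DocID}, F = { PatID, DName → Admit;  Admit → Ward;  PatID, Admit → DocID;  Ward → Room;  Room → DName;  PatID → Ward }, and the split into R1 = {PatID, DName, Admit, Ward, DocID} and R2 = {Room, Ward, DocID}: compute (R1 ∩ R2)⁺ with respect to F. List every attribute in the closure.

DName, Room, Ward, DocID

R1 ∩ R2 = {Ward, DocID}.
Ward → Room applies, adding Room
Room → DName applies, adding DName
Closure: {DName, Room, Ward, DocID}.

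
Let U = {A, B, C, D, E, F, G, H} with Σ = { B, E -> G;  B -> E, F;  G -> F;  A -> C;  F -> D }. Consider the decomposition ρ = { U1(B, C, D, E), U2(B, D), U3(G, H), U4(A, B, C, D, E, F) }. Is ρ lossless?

No

Chase test. Columns are A, B, C, D, E, F, G, H; row i has aⱼ where attribute j ∈ Ui, else bᵢⱼ.
Initial tableau (one row per fragment):
  row 1: b11 a2 a3 a4 a5 b16 b17 b18
  row 2: b21 a2 b23 a4 b25 b26 b27 b28
  row 3: b31 b32 b33 b34 b35 b36 a7 a8
  row 4: a1 a2 a3 a4 a5 a6 b47 b48
Rows 1 and 4 agree on B, E; apply B, E→G and equate their G entries.
Rows 1 and 2 agree on B; apply B→E, F and equate their E, F entries.
Rows 1 and 4 agree on B; apply B→E, F and equate their E, F entries.
Rows 1 and 2 agree on B, E; apply B, E→G and equate their G entries.
No row becomes fully distinguished — the join is lossy.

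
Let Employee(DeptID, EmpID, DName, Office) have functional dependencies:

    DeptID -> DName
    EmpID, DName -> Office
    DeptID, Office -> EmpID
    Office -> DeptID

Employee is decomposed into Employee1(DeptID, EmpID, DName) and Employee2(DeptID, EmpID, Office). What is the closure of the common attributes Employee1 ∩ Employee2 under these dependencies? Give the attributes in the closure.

Employee1 ∩ Employee2 = {DeptID, EmpID}.
DeptID → DName applies, adding DName
EmpID, DName → Office applies, adding Office
Closure: {DeptID, EmpID, DName, Office}.

DeptID, EmpID, DName, Office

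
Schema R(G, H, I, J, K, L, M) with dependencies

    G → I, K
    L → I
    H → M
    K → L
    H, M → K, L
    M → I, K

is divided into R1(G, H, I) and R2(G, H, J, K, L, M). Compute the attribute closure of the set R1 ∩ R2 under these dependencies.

R1 ∩ R2 = {G, H}.
G → I, K applies, adding I, K
H → M applies, adding M
K → L applies, adding L
Closure: {G, H, I, K, L, M}.

G, H, I, K, L, M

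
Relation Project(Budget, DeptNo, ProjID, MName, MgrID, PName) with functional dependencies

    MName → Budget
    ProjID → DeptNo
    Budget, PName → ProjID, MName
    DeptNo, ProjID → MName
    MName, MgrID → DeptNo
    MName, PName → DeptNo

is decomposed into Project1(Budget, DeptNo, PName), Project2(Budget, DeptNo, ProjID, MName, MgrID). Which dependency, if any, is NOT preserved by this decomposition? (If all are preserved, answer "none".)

Check Budget, PName → ProjID, MName: no single fragment contains all of {Budget, ProjID, MName, PName}, and the restricted closure of {Budget, PName} across the fragments never reaches {ProjID, MName}.
MName → Budget is preserved.
ProjID → DeptNo is preserved.
DeptNo, ProjID → MName is preserved.
MName, MgrID → DeptNo is preserved.
MName, PName → DeptNo is preserved.

Budget, PName → ProjID, MName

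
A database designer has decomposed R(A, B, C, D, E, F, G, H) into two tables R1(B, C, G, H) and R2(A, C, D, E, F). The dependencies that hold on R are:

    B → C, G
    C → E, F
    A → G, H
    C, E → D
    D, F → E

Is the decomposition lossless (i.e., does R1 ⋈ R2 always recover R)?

No

Common attributes: R1 ∩ R2 = {C}.
Closure of {C}: C → E, F applies, adding E, F; C, E → D applies, adding D. So (C)⁺ = {C, D, E, F}.
The closure contains neither all of R1 = {B, C, G, H} nor all of R2 = {A, C, D, E, F}, so the common attributes are not a superkey of either fragment. The join is lossy.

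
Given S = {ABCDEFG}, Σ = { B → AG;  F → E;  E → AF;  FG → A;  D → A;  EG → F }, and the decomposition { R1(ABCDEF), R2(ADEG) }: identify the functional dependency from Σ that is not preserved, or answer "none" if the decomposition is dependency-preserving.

Check B → AG: no single fragment contains all of {ABG}, and the restricted closure of {B} across the fragments never reaches {AG}.
F → E is preserved.
E → AF is preserved.
FG → A is preserved.
D → A is preserved.
EG → F is preserved.

B → AG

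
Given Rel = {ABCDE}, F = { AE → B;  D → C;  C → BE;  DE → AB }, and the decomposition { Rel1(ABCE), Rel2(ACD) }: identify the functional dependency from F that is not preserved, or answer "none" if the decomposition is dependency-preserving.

AE → B lies within Rel1.
D → C lies within Rel2.
C → BE lies within Rel1.
DE → AB: restricted closure across fragments reaches AB.
Every dependency is enforceable on the fragments, so the decomposition is dependency-preserving.

none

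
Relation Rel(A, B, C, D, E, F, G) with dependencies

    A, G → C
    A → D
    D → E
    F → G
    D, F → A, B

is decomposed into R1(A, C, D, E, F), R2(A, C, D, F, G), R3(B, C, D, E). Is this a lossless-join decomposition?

Chase test. Columns are A, B, C, D, E, F, G; row i has aⱼ where attribute j ∈ Ri, else bᵢⱼ.
Initial tableau (one row per fragment):
  row 1: a1 b12 a3 a4 a5 a6 b17
  row 2: a1 b22 a3 a4 b25 a6 a7
  row 3: b31 a2 a3 a4 a5 b36 b37
Rows 1 and 2 agree on D; apply D→E and equate their E entries.
Rows 1 and 2 agree on F; apply F→G and equate their G entries.
Rows 1 and 2 agree on D, F; apply D, F→A, B and equate their A, B entries.
No row becomes fully distinguished — the join is lossy.

No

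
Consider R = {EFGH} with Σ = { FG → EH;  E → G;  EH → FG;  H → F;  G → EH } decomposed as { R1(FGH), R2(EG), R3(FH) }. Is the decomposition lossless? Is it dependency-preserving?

Lossless test (chase): Rows 1 and 2 agree on G; apply G→EH and equate their EH entries. Rows 1 and 2 agree on EH; apply EH→FG and equate their FG entries. Row 1 is now all distinguished symbols — the join is lossless.
Dependency preservation: FG → EH; EH → FG; G → EH are not contained in any single fragment, but the restricted closure of each left-hand side across the fragments still reaches the right-hand side; the remaining FDs each lie inside some fragment. All dependencies are preserved.

lossless and dependency-preserving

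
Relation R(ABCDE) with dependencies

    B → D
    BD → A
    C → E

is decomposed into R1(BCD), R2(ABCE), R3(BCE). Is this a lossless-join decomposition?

Yes

Chase test. Columns are ABCDE; row i has aⱼ where attribute j ∈ Ri, else bᵢⱼ.
Initial tableau (one row per fragment):
  row 1: b11 a2 a3 a4 b15
  row 2: a1 a2 a3 b24 a5
  row 3: b31 a2 a3 b34 a5
Rows 1 and 2 agree on B; apply B→D and equate their D entries.
Rows 1 and 3 agree on B; apply B→D and equate their D entries.
Rows 1 and 2 agree on BD; apply BD→A and equate their A entries.
Rows 1 and 3 agree on BD; apply BD→A and equate their A entries.
Rows 1 and 2 agree on C; apply C→E and equate their E entries.
Row 1 is now all distinguished symbols — the join is lossless.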